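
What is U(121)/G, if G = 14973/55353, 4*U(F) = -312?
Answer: -1439178/4991 ≈ -288.35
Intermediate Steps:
U(F) = -78 (U(F) = (¼)*(-312) = -78)
G = 4991/18451 (G = 14973*(1/55353) = 4991/18451 ≈ 0.27050)
U(121)/G = -78/4991/18451 = -78*18451/4991 = -1439178/4991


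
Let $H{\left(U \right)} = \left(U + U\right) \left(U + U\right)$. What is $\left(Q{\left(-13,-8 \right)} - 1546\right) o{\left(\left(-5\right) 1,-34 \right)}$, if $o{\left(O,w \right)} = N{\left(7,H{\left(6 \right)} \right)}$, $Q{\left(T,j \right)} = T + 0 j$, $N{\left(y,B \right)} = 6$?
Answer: $-9354$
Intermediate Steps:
$H{\left(U \right)} = 4 U^{2}$ ($H{\left(U \right)} = 2 U 2 U = 4 U^{2}$)
$Q{\left(T,j \right)} = T$ ($Q{\left(T,j \right)} = T + 0 = T$)
$o{\left(O,w \right)} = 6$
$\left(Q{\left(-13,-8 \right)} - 1546\right) o{\left(\left(-5\right) 1,-34 \right)} = \left(-13 - 1546\right) 6 = \left(-1559\right) 6 = -9354$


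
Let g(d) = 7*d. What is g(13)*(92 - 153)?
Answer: -5551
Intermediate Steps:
g(13)*(92 - 153) = (7*13)*(92 - 153) = 91*(-61) = -5551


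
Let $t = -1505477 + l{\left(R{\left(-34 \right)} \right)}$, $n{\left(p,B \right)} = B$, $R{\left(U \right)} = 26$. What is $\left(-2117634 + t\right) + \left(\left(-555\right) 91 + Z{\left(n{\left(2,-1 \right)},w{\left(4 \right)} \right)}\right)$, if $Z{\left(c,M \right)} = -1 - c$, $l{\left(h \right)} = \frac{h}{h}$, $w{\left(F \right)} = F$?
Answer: $-3673615$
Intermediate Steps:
$l{\left(h \right)} = 1$
$t = -1505476$ ($t = -1505477 + 1 = -1505476$)
$\left(-2117634 + t\right) + \left(\left(-555\right) 91 + Z{\left(n{\left(2,-1 \right)},w{\left(4 \right)} \right)}\right) = \left(-2117634 - 1505476\right) - 50505 = -3623110 + \left(-50505 + \left(-1 + 1\right)\right) = -3623110 + \left(-50505 + 0\right) = -3623110 - 50505 = -3673615$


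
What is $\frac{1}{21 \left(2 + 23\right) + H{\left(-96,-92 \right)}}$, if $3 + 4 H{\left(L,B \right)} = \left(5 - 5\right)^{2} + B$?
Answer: $\frac{4}{2005} \approx 0.001995$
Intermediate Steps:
$H{\left(L,B \right)} = - \frac{3}{4} + \frac{B}{4}$ ($H{\left(L,B \right)} = - \frac{3}{4} + \frac{\left(5 - 5\right)^{2} + B}{4} = - \frac{3}{4} + \frac{0^{2} + B}{4} = - \frac{3}{4} + \frac{0 + B}{4} = - \frac{3}{4} + \frac{B}{4}$)
$\frac{1}{21 \left(2 + 23\right) + H{\left(-96,-92 \right)}} = \frac{1}{21 \left(2 + 23\right) + \left(- \frac{3}{4} + \frac{1}{4} \left(-92\right)\right)} = \frac{1}{21 \cdot 25 - \frac{95}{4}} = \frac{1}{525 - \frac{95}{4}} = \frac{1}{\frac{2005}{4}} = \frac{4}{2005}$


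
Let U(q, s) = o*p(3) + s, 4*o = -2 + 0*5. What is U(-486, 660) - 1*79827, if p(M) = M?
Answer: -158337/2 ≈ -79169.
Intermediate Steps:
o = -1/2 (o = (-2 + 0*5)/4 = (-2 + 0)/4 = (1/4)*(-2) = -1/2 ≈ -0.50000)
U(q, s) = -3/2 + s (U(q, s) = -1/2*3 + s = -3/2 + s)
U(-486, 660) - 1*79827 = (-3/2 + 660) - 1*79827 = 1317/2 - 79827 = -158337/2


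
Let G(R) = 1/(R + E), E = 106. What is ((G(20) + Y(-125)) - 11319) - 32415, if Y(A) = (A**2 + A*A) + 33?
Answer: -1568825/126 ≈ -12451.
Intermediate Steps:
Y(A) = 33 + 2*A**2 (Y(A) = (A**2 + A**2) + 33 = 2*A**2 + 33 = 33 + 2*A**2)
G(R) = 1/(106 + R) (G(R) = 1/(R + 106) = 1/(106 + R))
((G(20) + Y(-125)) - 11319) - 32415 = ((1/(106 + 20) + (33 + 2*(-125)**2)) - 11319) - 32415 = ((1/126 + (33 + 2*15625)) - 11319) - 32415 = ((1/126 + (33 + 31250)) - 11319) - 32415 = ((1/126 + 31283) - 11319) - 32415 = (3941659/126 - 11319) - 32415 = 2515465/126 - 32415 = -1568825/126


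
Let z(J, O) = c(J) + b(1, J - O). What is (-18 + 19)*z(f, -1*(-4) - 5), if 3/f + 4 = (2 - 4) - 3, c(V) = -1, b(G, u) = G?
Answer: 0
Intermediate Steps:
f = -1/3 (f = 3/(-4 + ((2 - 4) - 3)) = 3/(-4 + (-2 - 3)) = 3/(-4 - 5) = 3/(-9) = 3*(-1/9) = -1/3 ≈ -0.33333)
z(J, O) = 0 (z(J, O) = -1 + 1 = 0)
(-18 + 19)*z(f, -1*(-4) - 5) = (-18 + 19)*0 = 1*0 = 0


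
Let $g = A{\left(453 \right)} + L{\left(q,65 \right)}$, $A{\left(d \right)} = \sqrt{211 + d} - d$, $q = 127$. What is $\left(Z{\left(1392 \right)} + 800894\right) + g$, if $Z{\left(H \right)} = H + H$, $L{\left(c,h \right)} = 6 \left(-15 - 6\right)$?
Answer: $803099 + 2 \sqrt{166} \approx 8.0313 \cdot 10^{5}$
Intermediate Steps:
$L{\left(c,h \right)} = -126$ ($L{\left(c,h \right)} = 6 \left(-21\right) = -126$)
$Z{\left(H \right)} = 2 H$
$g = -579 + 2 \sqrt{166}$ ($g = \left(\sqrt{211 + 453} - 453\right) - 126 = \left(\sqrt{664} - 453\right) - 126 = \left(2 \sqrt{166} - 453\right) - 126 = \left(-453 + 2 \sqrt{166}\right) - 126 = -579 + 2 \sqrt{166} \approx -553.23$)
$\left(Z{\left(1392 \right)} + 800894\right) + g = \left(2 \cdot 1392 + 800894\right) - \left(579 - 2 \sqrt{166}\right) = \left(2784 + 800894\right) - \left(579 - 2 \sqrt{166}\right) = 803678 - \left(579 - 2 \sqrt{166}\right) = 803099 + 2 \sqrt{166}$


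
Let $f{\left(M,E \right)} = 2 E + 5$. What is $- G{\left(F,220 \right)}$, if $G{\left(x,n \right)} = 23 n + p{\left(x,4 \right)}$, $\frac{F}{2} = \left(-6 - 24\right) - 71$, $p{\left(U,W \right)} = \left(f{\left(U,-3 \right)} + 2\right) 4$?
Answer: $-5064$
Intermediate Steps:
$f{\left(M,E \right)} = 5 + 2 E$
$p{\left(U,W \right)} = 4$ ($p{\left(U,W \right)} = \left(\left(5 + 2 \left(-3\right)\right) + 2\right) 4 = \left(\left(5 - 6\right) + 2\right) 4 = \left(-1 + 2\right) 4 = 1 \cdot 4 = 4$)
$F = -202$ ($F = 2 \left(\left(-6 - 24\right) - 71\right) = 2 \left(-30 - 71\right) = 2 \left(-101\right) = -202$)
$G{\left(x,n \right)} = 4 + 23 n$ ($G{\left(x,n \right)} = 23 n + 4 = 4 + 23 n$)
$- G{\left(F,220 \right)} = - (4 + 23 \cdot 220) = - (4 + 5060) = \left(-1\right) 5064 = -5064$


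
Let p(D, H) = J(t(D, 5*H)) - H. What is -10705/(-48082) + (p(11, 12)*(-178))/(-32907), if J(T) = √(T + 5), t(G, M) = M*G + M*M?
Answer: 83188761/527411458 + 178*√4265/32907 ≈ 0.51099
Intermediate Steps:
t(G, M) = M² + G*M (t(G, M) = G*M + M² = M² + G*M)
J(T) = √(5 + T)
p(D, H) = √(5 + 5*H*(D + 5*H)) - H (p(D, H) = √(5 + (5*H)*(D + 5*H)) - H = √(5 + 5*H*(D + 5*H)) - H)
-10705/(-48082) + (p(11, 12)*(-178))/(-32907) = -10705/(-48082) + ((-1*12 + √5*√(1 + 12*(11 + 5*12)))*(-178))/(-32907) = -10705*(-1/48082) + ((-12 + √5*√(1 + 12*(11 + 60)))*(-178))*(-1/32907) = 10705/48082 + ((-12 + √5*√(1 + 12*71))*(-178))*(-1/32907) = 10705/48082 + ((-12 + √5*√(1 + 852))*(-178))*(-1/32907) = 10705/48082 + ((-12 + √5*√853)*(-178))*(-1/32907) = 10705/48082 + ((-12 + √4265)*(-178))*(-1/32907) = 10705/48082 + (2136 - 178*√4265)*(-1/32907) = 10705/48082 + (-712/10969 + 178*√4265/32907) = 83188761/527411458 + 178*√4265/32907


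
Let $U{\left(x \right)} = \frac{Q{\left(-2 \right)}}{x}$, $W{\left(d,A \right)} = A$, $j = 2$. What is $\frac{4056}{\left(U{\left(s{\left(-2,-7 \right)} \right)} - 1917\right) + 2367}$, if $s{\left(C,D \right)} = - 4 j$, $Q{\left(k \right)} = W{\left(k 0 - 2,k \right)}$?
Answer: $\frac{16224}{1801} \approx 9.0083$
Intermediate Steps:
$Q{\left(k \right)} = k$
$s{\left(C,D \right)} = -8$ ($s{\left(C,D \right)} = \left(-4\right) 2 = -8$)
$U{\left(x \right)} = - \frac{2}{x}$
$\frac{4056}{\left(U{\left(s{\left(-2,-7 \right)} \right)} - 1917\right) + 2367} = \frac{4056}{\left(- \frac{2}{-8} - 1917\right) + 2367} = \frac{4056}{\left(\left(-2\right) \left(- \frac{1}{8}\right) - 1917\right) + 2367} = \frac{4056}{\left(\frac{1}{4} - 1917\right) + 2367} = \frac{4056}{- \frac{7667}{4} + 2367} = \frac{4056}{\frac{1801}{4}} = 4056 \cdot \frac{4}{1801} = \frac{16224}{1801}$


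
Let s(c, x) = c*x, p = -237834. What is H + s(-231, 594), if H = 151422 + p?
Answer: -223626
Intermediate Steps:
H = -86412 (H = 151422 - 237834 = -86412)
H + s(-231, 594) = -86412 - 231*594 = -86412 - 137214 = -223626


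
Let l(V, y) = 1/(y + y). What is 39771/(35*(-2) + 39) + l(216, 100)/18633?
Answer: -148210608569/115524600 ≈ -1282.9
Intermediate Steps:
l(V, y) = 1/(2*y)
39771/(35*(-2) + 39) + l(216, 100)/18633 = 39771/(35*(-2) + 39) + ((1/2)/100)/18633 = 39771/(-70 + 39) + ((1/2)*(1/100))*(1/18633) = 39771/(-31) + (1/200)*(1/18633) = 39771*(-1/31) + 1/3726600 = -39771/31 + 1/3726600 = -148210608569/115524600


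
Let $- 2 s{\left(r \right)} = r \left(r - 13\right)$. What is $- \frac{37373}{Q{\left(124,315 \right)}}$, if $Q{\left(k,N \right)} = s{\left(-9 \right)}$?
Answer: $\frac{37373}{99} \approx 377.5$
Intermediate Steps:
$s{\left(r \right)} = - \frac{r \left(-13 + r\right)}{2}$ ($s{\left(r \right)} = - \frac{r \left(r - 13\right)}{2} = - \frac{r \left(-13 + r\right)}{2}$)
$Q{\left(k,N \right)} = -99$ ($Q{\left(k,N \right)} = \frac{1}{2} \left(-9\right) \left(13 - -9\right) = \frac{1}{2} \left(-9\right) \left(13 + 9\right) = \frac{1}{2} \left(-9\right) 22 = -99$)
$- \frac{37373}{Q{\left(124,315 \right)}} = - \frac{37373}{-99} = \left(-37373\right) \left(- \frac{1}{99}\right) = \frac{37373}{99}$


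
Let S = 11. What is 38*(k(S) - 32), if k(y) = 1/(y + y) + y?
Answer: -8759/11 ≈ -796.27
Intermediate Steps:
k(y) = y + 1/(2*y) (k(y) = 1/(2*y) + y = y + 1/(2*y))
38*(k(S) - 32) = 38*((11 + (½)/11) - 32) = 38*((11 + (½)*(1/11)) - 32) = 38*((11 + 1/22) - 32) = 38*(243/22 - 32) = 38*(-461/22) = -8759/11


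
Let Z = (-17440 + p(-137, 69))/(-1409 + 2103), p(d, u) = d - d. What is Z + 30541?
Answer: 10589007/347 ≈ 30516.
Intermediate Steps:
p(d, u) = 0
Z = -8720/347 (Z = (-17440 + 0)/(-1409 + 2103) = -17440/694 = -17440*1/694 = -8720/347 ≈ -25.130)
Z + 30541 = -8720/347 + 30541 = 10589007/347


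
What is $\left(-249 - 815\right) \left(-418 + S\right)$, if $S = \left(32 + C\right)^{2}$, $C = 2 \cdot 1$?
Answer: $-785232$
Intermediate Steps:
$C = 2$
$S = 1156$ ($S = \left(32 + 2\right)^{2} = 34^{2} = 1156$)
$\left(-249 - 815\right) \left(-418 + S\right) = \left(-249 - 815\right) \left(-418 + 1156\right) = \left(-1064\right) 738 = -785232$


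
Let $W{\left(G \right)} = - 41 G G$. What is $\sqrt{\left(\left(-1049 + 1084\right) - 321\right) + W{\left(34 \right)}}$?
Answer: $3 i \sqrt{5298} \approx 218.36 i$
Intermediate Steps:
$W{\left(G \right)} = - 41 G^{2}$
$\sqrt{\left(\left(-1049 + 1084\right) - 321\right) + W{\left(34 \right)}} = \sqrt{\left(\left(-1049 + 1084\right) - 321\right) - 41 \cdot 34^{2}} = \sqrt{\left(35 - 321\right) - 47396} = \sqrt{-286 - 47396} = \sqrt{-47682} = 3 i \sqrt{5298}$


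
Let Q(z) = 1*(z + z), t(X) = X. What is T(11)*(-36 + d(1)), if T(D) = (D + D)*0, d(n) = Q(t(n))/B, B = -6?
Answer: 0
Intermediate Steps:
Q(z) = 2*z (Q(z) = 1*(2*z) = 2*z)
d(n) = -n/3 (d(n) = (2*n)/(-6) = (2*n)*(-⅙) = -n/3)
T(D) = 0 (T(D) = (2*D)*0 = 0)
T(11)*(-36 + d(1)) = 0*(-36 - ⅓*1) = 0*(-36 - ⅓) = 0*(-109/3) = 0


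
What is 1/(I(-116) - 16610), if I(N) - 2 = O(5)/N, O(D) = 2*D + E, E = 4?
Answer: -58/963271 ≈ -6.0212e-5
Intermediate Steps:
O(D) = 4 + 2*D (O(D) = 2*D + 4 = 4 + 2*D)
I(N) = 2 + 14/N (I(N) = 2 + (4 + 2*5)/N = 2 + (4 + 10)/N = 2 + 14/N)
1/(I(-116) - 16610) = 1/((2 + 14/(-116)) - 16610) = 1/((2 + 14*(-1/116)) - 16610) = 1/((2 - 7/58) - 16610) = 1/(109/58 - 16610) = 1/(-963271/58) = -58/963271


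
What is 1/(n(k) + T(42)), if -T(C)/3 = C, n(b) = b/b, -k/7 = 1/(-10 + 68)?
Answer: -1/125 ≈ -0.0080000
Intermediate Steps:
k = -7/58 (k = -7/(-10 + 68) = -7/58 ≈ -0.12069)
n(b) = 1
T(C) = -3*C
1/(n(k) + T(42)) = 1/(1 - 3*42) = 1/(1 - 126) = 1/(-125) = -1/125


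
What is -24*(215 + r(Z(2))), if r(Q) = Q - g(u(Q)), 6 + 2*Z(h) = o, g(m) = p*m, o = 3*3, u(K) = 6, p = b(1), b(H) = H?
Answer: -5052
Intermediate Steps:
p = 1
o = 9
g(m) = m (g(m) = 1*m = m)
Z(h) = 3/2 (Z(h) = -3 + (½)*9 = -3 + 9/2 = 3/2)
r(Q) = -6 + Q (r(Q) = Q - 1*6 = Q - 6 = -6 + Q)
-24*(215 + r(Z(2))) = -24*(215 + (-6 + 3/2)) = -24*(215 - 9/2) = -24*421/2 = -5052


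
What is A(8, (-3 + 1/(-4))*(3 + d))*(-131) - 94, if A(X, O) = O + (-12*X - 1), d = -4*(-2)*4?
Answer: 110057/4 ≈ 27514.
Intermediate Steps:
d = 32 (d = 8*4 = 32)
A(X, O) = -1 + O - 12*X (A(X, O) = O + (-1 - 12*X) = -1 + O - 12*X)
A(8, (-3 + 1/(-4))*(3 + d))*(-131) - 94 = (-1 + (-3 + 1/(-4))*(3 + 32) - 12*8)*(-131) - 94 = (-1 + (-3 - ¼)*35 - 96)*(-131) - 94 = (-1 - 13/4*35 - 96)*(-131) - 94 = (-1 - 455/4 - 96)*(-131) - 94 = -843/4*(-131) - 94 = 110433/4 - 94 = 110057/4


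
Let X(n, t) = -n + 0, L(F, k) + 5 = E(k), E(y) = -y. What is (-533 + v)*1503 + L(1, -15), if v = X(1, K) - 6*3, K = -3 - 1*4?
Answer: -829646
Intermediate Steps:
K = -7 (K = -3 - 4 = -7)
L(F, k) = -5 - k
X(n, t) = -n
v = -19 (v = -1*1 - 6*3 = -1 - 18 = -19)
(-533 + v)*1503 + L(1, -15) = (-533 - 19)*1503 + (-5 - 1*(-15)) = -552*1503 + (-5 + 15) = -829656 + 10 = -829646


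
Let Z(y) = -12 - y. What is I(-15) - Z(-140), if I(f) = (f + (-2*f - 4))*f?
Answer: -293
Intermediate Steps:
I(f) = f*(-4 - f) (I(f) = (f + (-4 - 2*f))*f = (-4 - f)*f = f*(-4 - f))
I(-15) - Z(-140) = -1*(-15)*(4 - 15) - (-12 - 1*(-140)) = -1*(-15)*(-11) - (-12 + 140) = -165 - 1*128 = -165 - 128 = -293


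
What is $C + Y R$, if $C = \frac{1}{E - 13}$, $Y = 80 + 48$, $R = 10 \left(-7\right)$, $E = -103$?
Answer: $- \frac{1039361}{116} \approx -8960.0$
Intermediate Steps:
$R = -70$
$Y = 128$
$C = - \frac{1}{116}$ ($C = \frac{1}{-103 - 13} = \frac{1}{-116} = - \frac{1}{116} \approx -0.0086207$)
$C + Y R = - \frac{1}{116} + 128 \left(-70\right) = - \frac{1}{116} - 8960 = - \frac{1039361}{116}$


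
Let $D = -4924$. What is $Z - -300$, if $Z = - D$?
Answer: $5224$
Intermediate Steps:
$Z = 4924$ ($Z = \left(-1\right) \left(-4924\right) = 4924$)
$Z - -300 = 4924 - -300 = 4924 + 300 = 5224$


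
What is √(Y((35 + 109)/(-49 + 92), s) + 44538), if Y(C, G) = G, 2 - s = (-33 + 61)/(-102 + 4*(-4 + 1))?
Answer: √144711258/57 ≈ 211.05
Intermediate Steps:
s = 128/57 (s = 2 - (-33 + 61)/(-102 + 4*(-4 + 1)) = 2 - 28/(-102 + 4*(-3)) = 2 - 28/(-102 - 12) = 2 - 28/(-114) = 2 - 28*(-1)/114 = 2 - 1*(-14/57) = 2 + 14/57 = 128/57 ≈ 2.2456)
√(Y((35 + 109)/(-49 + 92), s) + 44538) = √(128/57 + 44538) = √(2538794/57) = √144711258/57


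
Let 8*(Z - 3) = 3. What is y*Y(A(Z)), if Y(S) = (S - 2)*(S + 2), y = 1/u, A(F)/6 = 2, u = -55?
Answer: -28/11 ≈ -2.5455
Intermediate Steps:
Z = 27/8 (Z = 3 + (⅛)*3 = 3 + 3/8 = 27/8 ≈ 3.3750)
A(F) = 12 (A(F) = 6*2 = 12)
y = -1/55 (y = 1/(-55) = -1/55 ≈ -0.018182)
Y(S) = (-2 + S)*(2 + S)
y*Y(A(Z)) = -(-4 + 12²)/55 = -(-4 + 144)/55 = -1/55*140 = -28/11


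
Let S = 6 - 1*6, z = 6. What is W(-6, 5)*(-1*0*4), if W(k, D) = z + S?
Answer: 0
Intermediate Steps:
S = 0 (S = 6 - 6 = 0)
W(k, D) = 6 (W(k, D) = 6 + 0 = 6)
W(-6, 5)*(-1*0*4) = 6*(-1*0*4) = 6*(0*4) = 6*0 = 0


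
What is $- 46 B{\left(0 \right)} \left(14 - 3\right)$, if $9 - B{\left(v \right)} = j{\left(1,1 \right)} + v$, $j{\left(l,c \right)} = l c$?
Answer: $-4048$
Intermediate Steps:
$j{\left(l,c \right)} = c l$
$B{\left(v \right)} = 8 - v$ ($B{\left(v \right)} = 9 - \left(1 \cdot 1 + v\right) = 9 - \left(1 + v\right) = 8 - v$)
$- 46 B{\left(0 \right)} \left(14 - 3\right) = - 46 \left(8 - 0\right) \left(14 - 3\right) = - 46 \left(8 + 0\right) \left(14 - 3\right) = \left(-46\right) 8 \cdot 11 = \left(-368\right) 11 = -4048$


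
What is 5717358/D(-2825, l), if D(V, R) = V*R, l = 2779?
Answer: -5717358/7850675 ≈ -0.72826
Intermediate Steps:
D(V, R) = R*V
5717358/D(-2825, l) = 5717358/((2779*(-2825))) = 5717358/(-7850675) = 5717358*(-1/7850675) = -5717358/7850675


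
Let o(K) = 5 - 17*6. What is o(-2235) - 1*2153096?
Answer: -2153193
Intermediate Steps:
o(K) = -97 (o(K) = 5 - 102 = -97)
o(-2235) - 1*2153096 = -97 - 1*2153096 = -97 - 2153096 = -2153193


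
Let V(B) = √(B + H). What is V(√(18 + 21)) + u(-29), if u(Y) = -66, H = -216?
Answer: -66 + I*√(216 - √39) ≈ -66.0 + 14.483*I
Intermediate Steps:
V(B) = √(-216 + B) (V(B) = √(B - 216) = √(-216 + B))
V(√(18 + 21)) + u(-29) = √(-216 + √(18 + 21)) - 66 = √(-216 + √39) - 66 = -66 + √(-216 + √39)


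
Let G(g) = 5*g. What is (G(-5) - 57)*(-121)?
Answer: 9922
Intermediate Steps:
(G(-5) - 57)*(-121) = (5*(-5) - 57)*(-121) = (-25 - 57)*(-121) = -82*(-121) = 9922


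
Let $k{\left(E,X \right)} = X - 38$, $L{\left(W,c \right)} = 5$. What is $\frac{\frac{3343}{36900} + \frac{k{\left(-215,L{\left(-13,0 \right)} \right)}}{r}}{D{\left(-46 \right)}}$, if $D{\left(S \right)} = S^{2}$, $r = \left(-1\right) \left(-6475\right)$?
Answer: $\frac{817129}{20222823600} \approx 4.0406 \cdot 10^{-5}$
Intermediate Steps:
$k{\left(E,X \right)} = -38 + X$
$r = 6475$
$\frac{\frac{3343}{36900} + \frac{k{\left(-215,L{\left(-13,0 \right)} \right)}}{r}}{D{\left(-46 \right)}} = \frac{\frac{3343}{36900} + \frac{-38 + 5}{6475}}{\left(-46\right)^{2}} = \frac{3343 \cdot \frac{1}{36900} - \frac{33}{6475}}{2116} = \left(\frac{3343}{36900} - \frac{33}{6475}\right) \frac{1}{2116} = \frac{817129}{9557100} \cdot \frac{1}{2116} = \frac{817129}{20222823600}$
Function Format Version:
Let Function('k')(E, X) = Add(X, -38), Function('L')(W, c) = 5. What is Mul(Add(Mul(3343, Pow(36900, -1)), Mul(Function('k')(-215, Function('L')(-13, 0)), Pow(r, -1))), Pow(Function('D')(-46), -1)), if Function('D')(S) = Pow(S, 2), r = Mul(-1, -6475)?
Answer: Rational(817129, 20222823600) ≈ 4.0406e-5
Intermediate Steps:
Function('k')(E, X) = Add(-38, X)
r = 6475
Mul(Add(Mul(3343, Pow(36900, -1)), Mul(Function('k')(-215, Function('L')(-13, 0)), Pow(r, -1))), Pow(Function('D')(-46), -1)) = Mul(Add(Mul(3343, Pow(36900, -1)), Mul(Add(-38, 5), Pow(6475, -1))), Pow(Pow(-46, 2), -1)) = Mul(Add(Mul(3343, Rational(1, 36900)), Mul(-33, Rational(1, 6475))), Pow(2116, -1)) = Mul(Add(Rational(3343, 36900), Rational(-33, 6475)), Rational(1, 2116)) = Mul(Rational(817129, 9557100), Rational(1, 2116)) = Rational(817129, 20222823600)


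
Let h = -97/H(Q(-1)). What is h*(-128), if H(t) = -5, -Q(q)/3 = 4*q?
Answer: -12416/5 ≈ -2483.2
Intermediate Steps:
Q(q) = -12*q
h = 97/5 (h = -97/(-5) = -97*(-⅕) = 97/5 ≈ 19.400)
h*(-128) = (97/5)*(-128) = -12416/5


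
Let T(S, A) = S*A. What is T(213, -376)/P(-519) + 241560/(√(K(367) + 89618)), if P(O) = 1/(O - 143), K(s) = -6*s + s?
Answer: 53018256 + 80520*√87783/29261 ≈ 5.3019e+7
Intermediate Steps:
K(s) = -5*s
T(S, A) = A*S
P(O) = 1/(-143 + O)
T(213, -376)/P(-519) + 241560/(√(K(367) + 89618)) = (-376*213)/(1/(-143 - 519)) + 241560/(√(-5*367 + 89618)) = -80088/(1/(-662)) + 241560/(√(-1835 + 89618)) = -80088/(-1/662) + 241560/(√87783) = -80088*(-662) + 241560*(√87783/87783) = 53018256 + 80520*√87783/29261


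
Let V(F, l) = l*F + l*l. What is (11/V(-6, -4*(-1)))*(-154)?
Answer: 847/4 ≈ 211.75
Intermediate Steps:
V(F, l) = l² + F*l (V(F, l) = F*l + l² = l² + F*l)
(11/V(-6, -4*(-1)))*(-154) = (11/(((-4*(-1))*(-6 - 4*(-1)))))*(-154) = (11/((4*(-6 + 4))))*(-154) = (11/((4*(-2))))*(-154) = (11/(-8))*(-154) = (11*(-⅛))*(-154) = -11/8*(-154) = 847/4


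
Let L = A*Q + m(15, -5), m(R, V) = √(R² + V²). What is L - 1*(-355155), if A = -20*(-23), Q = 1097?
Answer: 859775 + 5*√10 ≈ 8.5979e+5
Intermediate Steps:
A = 460
L = 504620 + 5*√10 (L = 460*1097 + √(15² + (-5)²) = 504620 + √(225 + 25) = 504620 + √250 = 504620 + 5*√10 ≈ 5.0464e+5)
L - 1*(-355155) = (504620 + 5*√10) - 1*(-355155) = (504620 + 5*√10) + 355155 = 859775 + 5*√10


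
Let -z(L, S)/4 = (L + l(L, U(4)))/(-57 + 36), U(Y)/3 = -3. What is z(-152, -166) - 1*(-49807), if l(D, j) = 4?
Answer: 1045355/21 ≈ 49779.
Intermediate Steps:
U(Y) = -9 (U(Y) = 3*(-3) = -9)
z(L, S) = 16/21 + 4*L/21 (z(L, S) = -4*(L + 4)/(-57 + 36) = -4*(4 + L)/(-21) = -4*(4 + L)*(-1)/21 = -4*(-4/21 - L/21) = 16/21 + 4*L/21)
z(-152, -166) - 1*(-49807) = (16/21 + (4/21)*(-152)) - 1*(-49807) = (16/21 - 608/21) + 49807 = -592/21 + 49807 = 1045355/21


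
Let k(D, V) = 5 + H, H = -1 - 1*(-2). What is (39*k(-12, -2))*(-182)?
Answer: -42588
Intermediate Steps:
H = 1 (H = -1 + 2 = 1)
k(D, V) = 6 (k(D, V) = 5 + 1 = 6)
(39*k(-12, -2))*(-182) = (39*6)*(-182) = 234*(-182) = -42588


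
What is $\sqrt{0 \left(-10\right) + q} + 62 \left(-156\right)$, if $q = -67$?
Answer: $-9672 + i \sqrt{67} \approx -9672.0 + 8.1853 i$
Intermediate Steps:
$\sqrt{0 \left(-10\right) + q} + 62 \left(-156\right) = \sqrt{0 \left(-10\right) - 67} + 62 \left(-156\right) = \sqrt{0 - 67} - 9672 = \sqrt{-67} - 9672 = i \sqrt{67} - 9672 = -9672 + i \sqrt{67}$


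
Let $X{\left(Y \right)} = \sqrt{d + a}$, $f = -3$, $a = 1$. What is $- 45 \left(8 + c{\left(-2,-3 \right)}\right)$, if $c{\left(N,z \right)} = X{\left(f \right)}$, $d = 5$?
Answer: $-360 - 45 \sqrt{6} \approx -470.23$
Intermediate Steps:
$X{\left(Y \right)} = \sqrt{6}$ ($X{\left(Y \right)} = \sqrt{5 + 1} = \sqrt{6}$)
$c{\left(N,z \right)} = \sqrt{6}$
$- 45 \left(8 + c{\left(-2,-3 \right)}\right) = - 45 \left(8 + \sqrt{6}\right) = -360 - 45 \sqrt{6}$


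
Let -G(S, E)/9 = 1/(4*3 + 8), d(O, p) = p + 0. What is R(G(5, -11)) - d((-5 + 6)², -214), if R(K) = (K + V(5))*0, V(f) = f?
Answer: 214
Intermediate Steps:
d(O, p) = p
G(S, E) = -9/20 (G(S, E) = -9/(4*3 + 8) = -9/(12 + 8) = -9/20)
R(K) = 0 (R(K) = (K + 5)*0 = (5 + K)*0 = 0)
R(G(5, -11)) - d((-5 + 6)², -214) = 0 - 1*(-214) = 0 + 214 = 214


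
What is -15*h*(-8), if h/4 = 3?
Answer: 1440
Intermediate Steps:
h = 12 (h = 4*3 = 12)
-15*h*(-8) = -15*12*(-8) = -180*(-8) = 1440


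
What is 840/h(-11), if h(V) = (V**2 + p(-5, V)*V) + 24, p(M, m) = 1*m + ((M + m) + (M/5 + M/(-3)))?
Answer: 315/163 ≈ 1.9325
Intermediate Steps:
p(M, m) = 2*m + 13*M/15 (p(M, m) = m + ((M + m) + (M*(1/5) + M*(-1/3))) = m + ((M + m) + (M/5 - M/3)) = m + ((M + m) - 2*M/15) = m + (m + 13*M/15) = 2*m + 13*M/15)
h(V) = 24 + V**2 + V*(-13/3 + 2*V) (h(V) = (V**2 + (2*V + (13/15)*(-5))*V) + 24 = (V**2 + (2*V - 13/3)*V) + 24 = (V**2 + (-13/3 + 2*V)*V) + 24 = (V**2 + V*(-13/3 + 2*V)) + 24 = 24 + V**2 + V*(-13/3 + 2*V))
840/h(-11) = 840/(24 + 3*(-11)**2 - 13/3*(-11)) = 840/(24 + 3*121 + 143/3) = 840/(24 + 363 + 143/3) = 840/(1304/3) = 840*(3/1304) = 315/163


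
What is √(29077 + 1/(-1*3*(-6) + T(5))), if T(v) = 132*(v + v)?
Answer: √52054926126/1338 ≈ 170.52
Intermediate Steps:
T(v) = 264*v (T(v) = 132*(2*v) = 264*v)
√(29077 + 1/(-1*3*(-6) + T(5))) = √(29077 + 1/(-1*3*(-6) + 264*5)) = √(29077 + 1/(-3*(-6) + 1320)) = √(29077 + 1/(18 + 1320)) = √(29077 + 1/1338) = √(38905027/1338) = √52054926126/1338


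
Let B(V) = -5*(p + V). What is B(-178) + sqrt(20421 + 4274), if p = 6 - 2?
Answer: 870 + sqrt(24695) ≈ 1027.1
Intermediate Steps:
p = 4
B(V) = -20 - 5*V (B(V) = -5*(4 + V) = -20 - 5*V)
B(-178) + sqrt(20421 + 4274) = (-20 - 5*(-178)) + sqrt(20421 + 4274) = (-20 + 890) + sqrt(24695) = 870 + sqrt(24695)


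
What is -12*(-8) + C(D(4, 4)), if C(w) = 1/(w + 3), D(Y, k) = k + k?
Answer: 1057/11 ≈ 96.091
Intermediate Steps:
D(Y, k) = 2*k
C(w) = 1/(3 + w)
-12*(-8) + C(D(4, 4)) = -12*(-8) + 1/(3 + 2*4) = 96 + 1/(3 + 8) = 96 + 1/11 = 1057/11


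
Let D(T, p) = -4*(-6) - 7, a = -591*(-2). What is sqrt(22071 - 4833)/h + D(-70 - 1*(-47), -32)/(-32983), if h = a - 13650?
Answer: -17/32983 - 13*sqrt(102)/12468 ≈ -0.011046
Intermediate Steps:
a = 1182
D(T, p) = 17 (D(T, p) = 24 - 7 = 17)
h = -12468 (h = 1182 - 13650 = -12468)
sqrt(22071 - 4833)/h + D(-70 - 1*(-47), -32)/(-32983) = sqrt(22071 - 4833)/(-12468) + 17/(-32983) = sqrt(17238)*(-1/12468) + 17*(-1/32983) = (13*sqrt(102))*(-1/12468) - 17/32983 = -13*sqrt(102)/12468 - 17/32983 = -17/32983 - 13*sqrt(102)/12468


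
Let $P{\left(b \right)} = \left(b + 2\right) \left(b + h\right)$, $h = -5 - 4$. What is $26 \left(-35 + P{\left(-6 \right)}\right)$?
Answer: $650$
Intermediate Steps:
$h = -9$
$P{\left(b \right)} = \left(-9 + b\right) \left(2 + b\right)$ ($P{\left(b \right)} = \left(b + 2\right) \left(b - 9\right) = \left(2 + b\right) \left(-9 + b\right) = \left(-9 + b\right) \left(2 + b\right)$)
$26 \left(-35 + P{\left(-6 \right)}\right) = 26 \left(-35 - \left(-24 - 36\right)\right) = 26 \left(-35 + \left(-18 + 36 + 42\right)\right) = 26 \left(-35 + 60\right) = 26 \cdot 25 = 650$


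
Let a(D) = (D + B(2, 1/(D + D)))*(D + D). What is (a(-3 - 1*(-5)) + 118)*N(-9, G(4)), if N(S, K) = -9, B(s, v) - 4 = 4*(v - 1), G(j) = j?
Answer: -1170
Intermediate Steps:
B(s, v) = 4*v (B(s, v) = 4 + 4*(v - 1) = 4 + 4*(-1 + v) = 4 + (-4 + 4*v) = 4*v)
a(D) = 2*D*(D + 2/D) (a(D) = (D + 4/(D + D))*(D + D) = (D + 4/((2*D)))*(2*D) = (D + 4*(1/(2*D)))*(2*D) = (D + 2/D)*(2*D) = 2*D*(D + 2/D))
(a(-3 - 1*(-5)) + 118)*N(-9, G(4)) = ((4 + 2*(-3 - 1*(-5))²) + 118)*(-9) = ((4 + 2*(-3 + 5)²) + 118)*(-9) = ((4 + 2*2²) + 118)*(-9) = ((4 + 2*4) + 118)*(-9) = ((4 + 8) + 118)*(-9) = (12 + 118)*(-9) = 130*(-9) = -1170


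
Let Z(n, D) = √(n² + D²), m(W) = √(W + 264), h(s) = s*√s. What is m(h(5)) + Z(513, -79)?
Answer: √269410 + √(264 + 5*√5) ≈ 535.64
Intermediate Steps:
h(s) = s^(3/2)
m(W) = √(264 + W)
Z(n, D) = √(D² + n²)
m(h(5)) + Z(513, -79) = √(264 + 5^(3/2)) + √((-79)² + 513²) = √(264 + 5*√5) + √(6241 + 263169) = √(264 + 5*√5) + √269410 = √269410 + √(264 + 5*√5)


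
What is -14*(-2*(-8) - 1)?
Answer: -210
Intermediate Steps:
-14*(-2*(-8) - 1) = -14*(16 - 1) = -14*15 = -210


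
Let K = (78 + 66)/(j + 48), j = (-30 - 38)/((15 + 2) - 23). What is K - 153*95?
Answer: -1293399/89 ≈ -14533.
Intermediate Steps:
j = 34/3 (j = -68/(17 - 23) = -68/(-6) = -68*(-⅙) = 34/3 ≈ 11.333)
K = 216/89 (K = (78 + 66)/(34/3 + 48) = 144/(178/3) = 144*(3/178) = 216/89 ≈ 2.4270)
K - 153*95 = 216/89 - 153*95 = 216/89 - 14535 = -1293399/89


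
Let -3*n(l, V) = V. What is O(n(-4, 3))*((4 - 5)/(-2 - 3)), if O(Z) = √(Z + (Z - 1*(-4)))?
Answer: √2/5 ≈ 0.28284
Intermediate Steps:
n(l, V) = -V/3
O(Z) = √(4 + 2*Z) (O(Z) = √(Z + (Z + 4)) = √(Z + (4 + Z)) = √(4 + 2*Z))
O(n(-4, 3))*((4 - 5)/(-2 - 3)) = √(4 + 2*(-⅓*3))*((4 - 5)/(-2 - 3)) = √(4 + 2*(-1))*(-1/(-5)) = √(4 - 2)*(-1*(-⅕)) = √2*(⅕) = √2/5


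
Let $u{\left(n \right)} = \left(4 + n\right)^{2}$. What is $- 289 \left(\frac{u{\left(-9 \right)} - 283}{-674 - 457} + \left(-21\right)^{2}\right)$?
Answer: $- \frac{48073127}{377} \approx -1.2751 \cdot 10^{5}$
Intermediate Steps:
$- 289 \left(\frac{u{\left(-9 \right)} - 283}{-674 - 457} + \left(-21\right)^{2}\right) = - 289 \left(\frac{\left(4 - 9\right)^{2} - 283}{-674 - 457} + \left(-21\right)^{2}\right) = - 289 \left(\frac{\left(-5\right)^{2} - 283}{-1131} + 441\right) = - 289 \left(\left(25 - 283\right) \left(- \frac{1}{1131}\right) + 441\right) = - 289 \left(\left(-258\right) \left(- \frac{1}{1131}\right) + 441\right) = - 289 \left(\frac{86}{377} + 441\right) = \left(-289\right) \frac{166343}{377} = - \frac{48073127}{377}$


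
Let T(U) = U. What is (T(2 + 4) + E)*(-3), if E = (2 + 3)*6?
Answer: -108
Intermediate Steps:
E = 30 (E = 5*6 = 30)
(T(2 + 4) + E)*(-3) = ((2 + 4) + 30)*(-3) = (6 + 30)*(-3) = 36*(-3) = -108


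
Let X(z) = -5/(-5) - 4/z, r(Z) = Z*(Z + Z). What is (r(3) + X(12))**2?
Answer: 3136/9 ≈ 348.44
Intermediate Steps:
r(Z) = 2*Z**2 (r(Z) = Z*(2*Z) = 2*Z**2)
X(z) = 1 - 4/z (X(z) = -5*(-1/5) - 4/z = 1 - 4/z)
(r(3) + X(12))**2 = (2*3**2 + (-4 + 12)/12)**2 = (2*9 + (1/12)*8)**2 = (18 + 2/3)**2 = (56/3)**2 = 3136/9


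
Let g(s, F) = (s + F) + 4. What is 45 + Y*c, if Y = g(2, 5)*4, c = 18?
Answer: 837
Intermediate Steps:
g(s, F) = 4 + F + s (g(s, F) = (F + s) + 4 = 4 + F + s)
Y = 44 (Y = (4 + 5 + 2)*4 = 11*4 = 44)
45 + Y*c = 45 + 44*18 = 45 + 792 = 837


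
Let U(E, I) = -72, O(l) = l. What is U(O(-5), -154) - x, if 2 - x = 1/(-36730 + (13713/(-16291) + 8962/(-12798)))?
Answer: -283355008890181/3829120333028 ≈ -74.000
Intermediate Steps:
x = 7658344912165/3829120333028 (x = 2 - 1/(-36730 + (13713/(-16291) + 8962/(-12798))) = 2 - 1/(-36730 + (13713*(-1/16291) + 8962*(-1/12798))) = 2 - 1/(-36730 + (-13713/16291 - 4481/6399)) = 2 - 1/(-36730 - 160749458/104246109) = 2 - 1/(-3829120333028/104246109) = 2 - 1*(-104246109/3829120333028) = 2 + 104246109/3829120333028 = 7658344912165/3829120333028 ≈ 2.0000)
U(O(-5), -154) - x = -72 - 1*7658344912165/3829120333028 = -72 - 7658344912165/3829120333028 = -283355008890181/3829120333028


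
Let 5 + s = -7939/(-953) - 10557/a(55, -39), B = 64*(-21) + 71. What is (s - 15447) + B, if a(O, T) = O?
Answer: -886265051/52415 ≈ -16909.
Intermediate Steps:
B = -1273 (B = -1344 + 71 = -1273)
s = -9886251/52415 (s = -5 + (-7939/(-953) - 10557/55) = -5 + (-7939*(-1/953) - 10557*1/55) = -5 + (7939/953 - 10557/55) = -5 - 9624176/52415 = -9886251/52415 ≈ -188.61)
(s - 15447) + B = (-9886251/52415 - 15447) - 1273 = -819540756/52415 - 1273 = -886265051/52415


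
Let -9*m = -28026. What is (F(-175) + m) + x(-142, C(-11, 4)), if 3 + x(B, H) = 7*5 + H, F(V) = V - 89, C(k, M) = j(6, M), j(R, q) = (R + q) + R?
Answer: 2898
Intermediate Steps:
m = 3114 (m = -1/9*(-28026) = 3114)
j(R, q) = q + 2*R
C(k, M) = 12 + M (C(k, M) = M + 2*6 = M + 12 = 12 + M)
F(V) = -89 + V
x(B, H) = 32 + H (x(B, H) = -3 + (7*5 + H) = -3 + (35 + H) = 32 + H)
(F(-175) + m) + x(-142, C(-11, 4)) = ((-89 - 175) + 3114) + (32 + (12 + 4)) = (-264 + 3114) + (32 + 16) = 2850 + 48 = 2898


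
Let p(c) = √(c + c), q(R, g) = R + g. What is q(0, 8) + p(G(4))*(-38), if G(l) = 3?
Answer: 8 - 38*√6 ≈ -85.081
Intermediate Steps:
p(c) = √2*√c (p(c) = √(2*c) = √2*√c)
q(0, 8) + p(G(4))*(-38) = (0 + 8) + (√2*√3)*(-38) = 8 + √6*(-38) = 8 - 38*√6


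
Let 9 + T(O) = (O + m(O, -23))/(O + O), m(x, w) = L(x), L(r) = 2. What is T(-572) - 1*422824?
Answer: -241860191/572 ≈ -4.2283e+5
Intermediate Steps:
m(x, w) = 2
T(O) = -9 + (2 + O)/(2*O) (T(O) = -9 + (O + 2)/(O + O) = -9 + (2 + O)/((2*O)) = -9 + (2 + O)*(1/(2*O)) = -9 + (2 + O)/(2*O))
T(-572) - 1*422824 = (-17/2 + 1/(-572)) - 1*422824 = (-17/2 - 1/572) - 422824 = -4863/572 - 422824 = -241860191/572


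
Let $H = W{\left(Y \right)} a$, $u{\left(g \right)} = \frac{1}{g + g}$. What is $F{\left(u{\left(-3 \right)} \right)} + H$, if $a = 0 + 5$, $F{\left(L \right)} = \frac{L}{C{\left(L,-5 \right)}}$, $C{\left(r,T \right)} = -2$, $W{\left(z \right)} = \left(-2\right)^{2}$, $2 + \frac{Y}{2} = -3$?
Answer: $\frac{241}{12} \approx 20.083$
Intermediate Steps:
$Y = -10$ ($Y = -4 + 2 \left(-3\right) = -4 - 6 = -10$)
$W{\left(z \right)} = 4$
$u{\left(g \right)} = \frac{1}{2 g}$
$F{\left(L \right)} = - \frac{L}{2}$ ($F{\left(L \right)} = \frac{L}{-2} = L \left(- \frac{1}{2}\right) = - \frac{L}{2}$)
$a = 5$
$H = 20$ ($H = 4 \cdot 5 = 20$)
$F{\left(u{\left(-3 \right)} \right)} + H = - \frac{\frac{1}{2} \frac{1}{-3}}{2} + 20 = - \frac{\frac{1}{2} \left(- \frac{1}{3}\right)}{2} + 20 = \left(- \frac{1}{2}\right) \left(- \frac{1}{6}\right) + 20 = \frac{1}{12} + 20 = \frac{241}{12}$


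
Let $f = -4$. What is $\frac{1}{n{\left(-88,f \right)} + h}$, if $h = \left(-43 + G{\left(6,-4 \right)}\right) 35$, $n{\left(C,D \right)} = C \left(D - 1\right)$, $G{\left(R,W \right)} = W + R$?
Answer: $- \frac{1}{995} \approx -0.001005$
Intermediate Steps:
$G{\left(R,W \right)} = R + W$
$n{\left(C,D \right)} = C \left(-1 + D\right)$
$h = -1435$ ($h = \left(-43 + \left(6 - 4\right)\right) 35 = \left(-43 + 2\right) 35 = \left(-41\right) 35 = -1435$)
$\frac{1}{n{\left(-88,f \right)} + h} = \frac{1}{- 88 \left(-1 - 4\right) - 1435} = \frac{1}{\left(-88\right) \left(-5\right) - 1435} = \frac{1}{440 - 1435} = \frac{1}{-995} = - \frac{1}{995}$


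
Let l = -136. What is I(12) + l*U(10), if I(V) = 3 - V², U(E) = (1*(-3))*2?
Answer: 675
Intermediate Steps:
U(E) = -6 (U(E) = -3*2 = -6)
I(12) + l*U(10) = (3 - 1*12²) - 136*(-6) = (3 - 1*144) + 816 = (3 - 144) + 816 = -141 + 816 = 675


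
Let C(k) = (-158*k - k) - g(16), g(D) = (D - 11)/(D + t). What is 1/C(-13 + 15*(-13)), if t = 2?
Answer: 18/595291 ≈ 3.0237e-5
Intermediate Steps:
g(D) = (-11 + D)/(2 + D) (g(D) = (D - 11)/(D + 2) = (-11 + D)/(2 + D))
C(k) = -5/18 - 159*k (C(k) = (-158*k - k) - (-11 + 16)/(2 + 16) = -159*k - 5/18 = -5/18 - 159*k)
1/C(-13 + 15*(-13)) = 1/(-5/18 - 159*(-13 + 15*(-13))) = 1/(-5/18 - 159*(-13 - 195)) = 1/(-5/18 - 159*(-208)) = 1/(-5/18 + 33072) = 1/(595291/18) = 18/595291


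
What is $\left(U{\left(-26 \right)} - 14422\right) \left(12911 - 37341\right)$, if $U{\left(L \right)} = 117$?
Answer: $349471150$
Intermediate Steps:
$\left(U{\left(-26 \right)} - 14422\right) \left(12911 - 37341\right) = \left(117 - 14422\right) \left(12911 - 37341\right) = \left(117 + \left(-14604 + 182\right)\right) \left(-24430\right) = \left(117 - 14422\right) \left(-24430\right) = \left(-14305\right) \left(-24430\right) = 349471150$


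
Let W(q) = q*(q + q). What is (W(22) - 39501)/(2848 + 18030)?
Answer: -3503/1898 ≈ -1.8456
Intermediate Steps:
W(q) = 2*q² (W(q) = q*(2*q) = 2*q²)
(W(22) - 39501)/(2848 + 18030) = (2*22² - 39501)/(2848 + 18030) = (2*484 - 39501)/20878 = (968 - 39501)*(1/20878) = -38533*1/20878 = -3503/1898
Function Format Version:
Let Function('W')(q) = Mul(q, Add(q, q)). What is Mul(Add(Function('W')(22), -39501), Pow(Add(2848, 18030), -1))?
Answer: Rational(-3503, 1898) ≈ -1.8456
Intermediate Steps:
Function('W')(q) = Mul(2, Pow(q, 2)) (Function('W')(q) = Mul(q, Mul(2, q)) = Mul(2, Pow(q, 2)))
Mul(Add(Function('W')(22), -39501), Pow(Add(2848, 18030), -1)) = Mul(Add(Mul(2, Pow(22, 2)), -39501), Pow(Add(2848, 18030), -1)) = Mul(Add(Mul(2, 484), -39501), Pow(20878, -1)) = Mul(Add(968, -39501), Rational(1, 20878)) = Mul(-38533, Rational(1, 20878)) = Rational(-3503, 1898)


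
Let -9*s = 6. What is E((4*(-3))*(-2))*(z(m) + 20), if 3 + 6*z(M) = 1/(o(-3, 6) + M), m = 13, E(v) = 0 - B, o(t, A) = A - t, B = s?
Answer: 2575/198 ≈ 13.005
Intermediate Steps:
s = -2/3 (s = -1/9*6 = -2/3 ≈ -0.66667)
B = -2/3 ≈ -0.66667
E(v) = 2/3 (E(v) = 0 - 1*(-2/3) = 0 + 2/3 = 2/3)
z(M) = -1/2 + 1/(6*(9 + M)) (z(M) = -1/2 + 1/(6*((6 - 1*(-3)) + M)) = -1/2 + 1/(6*((6 + 3) + M)) = -1/2 + 1/(6*(9 + M)))
E((4*(-3))*(-2))*(z(m) + 20) = 2*((-26 - 3*13)/(6*(9 + 13)) + 20)/3 = 2*((1/6)*(-26 - 39)/22 + 20)/3 = 2*((1/6)*(1/22)*(-65) + 20)/3 = 2*(-65/132 + 20)/3 = (2/3)*(2575/132) = 2575/198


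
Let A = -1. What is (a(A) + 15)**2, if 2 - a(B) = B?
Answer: 324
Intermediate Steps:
a(B) = 2 - B
(a(A) + 15)**2 = ((2 - 1*(-1)) + 15)**2 = ((2 + 1) + 15)**2 = (3 + 15)**2 = 18**2 = 324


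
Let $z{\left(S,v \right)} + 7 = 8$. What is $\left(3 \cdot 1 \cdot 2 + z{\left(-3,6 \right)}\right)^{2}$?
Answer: $49$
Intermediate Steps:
$z{\left(S,v \right)} = 1$ ($z{\left(S,v \right)} = -7 + 8 = 1$)
$\left(3 \cdot 1 \cdot 2 + z{\left(-3,6 \right)}\right)^{2} = \left(3 \cdot 1 \cdot 2 + 1\right)^{2} = \left(3 \cdot 2 + 1\right)^{2} = \left(6 + 1\right)^{2} = 7^{2} = 49$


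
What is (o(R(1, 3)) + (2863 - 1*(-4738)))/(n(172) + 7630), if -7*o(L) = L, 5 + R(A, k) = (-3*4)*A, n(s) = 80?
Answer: 26612/26985 ≈ 0.98618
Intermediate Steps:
R(A, k) = -5 - 12*A (R(A, k) = -5 + (-3*4)*A = -5 - 12*A)
o(L) = -L/7
(o(R(1, 3)) + (2863 - 1*(-4738)))/(n(172) + 7630) = (-(-5 - 12*1)/7 + (2863 - 1*(-4738)))/(80 + 7630) = (-(-5 - 12)/7 + (2863 + 4738))/7710 = (-1/7*(-17) + 7601)*(1/7710) = (17/7 + 7601)*(1/7710) = (53224/7)*(1/7710) = 26612/26985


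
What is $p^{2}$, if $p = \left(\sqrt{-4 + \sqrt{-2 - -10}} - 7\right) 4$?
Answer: $16 \left(7 - i \sqrt{2} \sqrt{2 - \sqrt{2}}\right)^{2} \approx 765.25 - 242.46 i$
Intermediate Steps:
$p = -28 + 4 \sqrt{-4 + 2 \sqrt{2}}$ ($p = \left(\sqrt{-4 + \sqrt{-2 + 10}} - 7\right) 4 = \left(\sqrt{-4 + \sqrt{8}} - 7\right) 4 = \left(\sqrt{-4 + 2 \sqrt{2}} - 7\right) 4 = \left(-7 + \sqrt{-4 + 2 \sqrt{2}}\right) 4 = -28 + 4 \sqrt{-4 + 2 \sqrt{2}} \approx -28.0 + 4.3296 i$)
$p^{2} = \left(-28 + 4 i \sqrt{4 - 2 \sqrt{2}}\right)^{2}$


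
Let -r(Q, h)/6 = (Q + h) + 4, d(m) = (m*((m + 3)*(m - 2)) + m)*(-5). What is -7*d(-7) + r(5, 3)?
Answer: -9137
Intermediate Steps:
d(m) = -5*m - 5*m*(-2 + m)*(3 + m) (d(m) = (m*((3 + m)*(-2 + m)) + m)*(-5) = (m*((-2 + m)*(3 + m)) + m)*(-5) = (m*(-2 + m)*(3 + m) + m)*(-5) = (m + m*(-2 + m)*(3 + m))*(-5) = -5*m - 5*m*(-2 + m)*(3 + m))
r(Q, h) = -24 - 6*Q - 6*h (r(Q, h) = -6*((Q + h) + 4) = -6*(4 + Q + h) = -24 - 6*Q - 6*h)
-7*d(-7) + r(5, 3) = -35*(-7)*(5 - 1*(-7) - 1*(-7)²) + (-24 - 6*5 - 6*3) = -35*(-7)*(5 + 7 - 1*49) + (-24 - 30 - 18) = -35*(-7)*(5 + 7 - 49) - 72 = -35*(-7)*(-37) - 72 = -7*1295 - 72 = -9065 - 72 = -9137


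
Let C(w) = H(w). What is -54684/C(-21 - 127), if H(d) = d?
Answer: 13671/37 ≈ 369.49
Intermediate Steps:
C(w) = w
-54684/C(-21 - 127) = -54684/(-21 - 127) = -54684/(-148) = -54684*(-1/148) = 13671/37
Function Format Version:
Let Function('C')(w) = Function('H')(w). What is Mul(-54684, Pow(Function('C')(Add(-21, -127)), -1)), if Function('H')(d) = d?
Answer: Rational(13671, 37) ≈ 369.49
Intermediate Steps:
Function('C')(w) = w
Mul(-54684, Pow(Function('C')(Add(-21, -127)), -1)) = Mul(-54684, Pow(Add(-21, -127), -1)) = Mul(-54684, Pow(-148, -1)) = Mul(-54684, Rational(-1, 148)) = Rational(13671, 37)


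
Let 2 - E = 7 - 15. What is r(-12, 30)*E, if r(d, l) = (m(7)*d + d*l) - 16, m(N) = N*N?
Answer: -9640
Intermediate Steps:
m(N) = N²
r(d, l) = -16 + 49*d + d*l (r(d, l) = (7²*d + d*l) - 16 = (49*d + d*l) - 16 = -16 + 49*d + d*l)
E = 10 (E = 2 - (7 - 15) = 2 - 1*(-8) = 2 + 8 = 10)
r(-12, 30)*E = (-16 + 49*(-12) - 12*30)*10 = (-16 - 588 - 360)*10 = -964*10 = -9640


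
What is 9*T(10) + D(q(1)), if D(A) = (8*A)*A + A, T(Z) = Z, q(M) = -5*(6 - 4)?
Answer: 880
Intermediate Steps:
q(M) = -10 (q(M) = -5*2 = -10)
D(A) = A + 8*A² (D(A) = 8*A² + A = A + 8*A²)
9*T(10) + D(q(1)) = 9*10 - 10*(1 + 8*(-10)) = 90 - 10*(1 - 80) = 90 - 10*(-79) = 90 + 790 = 880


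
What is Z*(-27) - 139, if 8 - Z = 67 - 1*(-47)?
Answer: 2723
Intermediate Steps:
Z = -106 (Z = 8 - (67 - 1*(-47)) = 8 - (67 + 47) = 8 - 1*114 = 8 - 114 = -106)
Z*(-27) - 139 = -106*(-27) - 139 = 2862 - 139 = 2723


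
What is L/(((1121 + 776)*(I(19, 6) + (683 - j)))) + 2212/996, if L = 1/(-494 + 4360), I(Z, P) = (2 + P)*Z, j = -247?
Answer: 4388151091741/1975858267236 ≈ 2.2209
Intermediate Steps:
I(Z, P) = Z*(2 + P)
L = 1/3866 ≈ 0.00025867
L/(((1121 + 776)*(I(19, 6) + (683 - j)))) + 2212/996 = 1/(3866*(((1121 + 776)*(19*(2 + 6) + (683 - 1*(-247)))))) + 2212/996 = 1/(3866*((1897*(19*8 + (683 + 247))))) + 2212*(1/996) = 1/(3866*((1897*(152 + 930)))) + 553/249 = 1/(3866*((1897*1082))) + 553/249 = (1/3866)/2052554 + 553/249 = (1/3866)*(1/2052554) + 553/249 = 1/7935173764 + 553/249 = 4388151091741/1975858267236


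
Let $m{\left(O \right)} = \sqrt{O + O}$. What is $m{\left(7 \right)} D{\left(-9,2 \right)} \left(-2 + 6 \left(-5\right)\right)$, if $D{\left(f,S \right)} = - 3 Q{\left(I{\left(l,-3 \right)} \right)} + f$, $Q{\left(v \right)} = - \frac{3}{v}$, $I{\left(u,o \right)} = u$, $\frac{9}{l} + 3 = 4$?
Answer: $256 \sqrt{14} \approx 957.86$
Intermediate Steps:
$l = 9$ ($l = \frac{9}{-3 + 4} = \frac{9}{1} = 9 \cdot 1 = 9$)
$D{\left(f,S \right)} = 1 + f$ ($D{\left(f,S \right)} = - 3 \left(- \frac{3}{9}\right) + f = - 3 \left(\left(-3\right) \frac{1}{9}\right) + f = \left(-3\right) \left(- \frac{1}{3}\right) + f = 1 + f$)
$m{\left(O \right)} = \sqrt{2} \sqrt{O}$ ($m{\left(O \right)} = \sqrt{2 O} = \sqrt{2} \sqrt{O}$)
$m{\left(7 \right)} D{\left(-9,2 \right)} \left(-2 + 6 \left(-5\right)\right) = \sqrt{2} \sqrt{7} \left(1 - 9\right) \left(-2 + 6 \left(-5\right)\right) = \sqrt{14} \left(-8\right) \left(-2 - 30\right) = - 8 \sqrt{14} \left(-32\right) = 256 \sqrt{14}$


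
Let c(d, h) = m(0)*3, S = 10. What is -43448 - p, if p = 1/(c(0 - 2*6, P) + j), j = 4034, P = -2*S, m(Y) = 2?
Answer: -175529921/4040 ≈ -43448.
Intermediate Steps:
P = -20 (P = -2*10 = -20)
c(d, h) = 6 (c(d, h) = 2*3 = 6)
p = 1/4040 (p = 1/(6 + 4034) = 1/4040 ≈ 0.00024752)
-43448 - p = -43448 - 1*1/4040 = -43448 - 1/4040 = -175529921/4040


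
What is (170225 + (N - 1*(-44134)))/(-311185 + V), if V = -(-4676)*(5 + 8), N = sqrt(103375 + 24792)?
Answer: -214359/250397 - sqrt(128167)/250397 ≈ -0.85751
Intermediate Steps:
N = sqrt(128167) ≈ 358.00
V = 60788 (V = -(-4676)*13 = -334*(-182) = 60788)
(170225 + (N - 1*(-44134)))/(-311185 + V) = (170225 + (sqrt(128167) - 1*(-44134)))/(-311185 + 60788) = (170225 + (sqrt(128167) + 44134))/(-250397) = (170225 + (44134 + sqrt(128167)))*(-1/250397) = (214359 + sqrt(128167))*(-1/250397) = -214359/250397 - sqrt(128167)/250397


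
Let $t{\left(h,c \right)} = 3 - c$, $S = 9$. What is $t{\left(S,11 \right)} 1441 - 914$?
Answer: $-12442$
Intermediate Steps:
$t{\left(S,11 \right)} 1441 - 914 = \left(3 - 11\right) 1441 - 914 = \left(-8\right) 1441 - 914 = -11528 - 914 = -12442$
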